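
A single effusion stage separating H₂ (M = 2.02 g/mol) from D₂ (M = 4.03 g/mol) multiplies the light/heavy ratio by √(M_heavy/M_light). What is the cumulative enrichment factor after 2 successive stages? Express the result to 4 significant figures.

1.995

The single-stage factor is √(M_heavy/M_light), so 2 stages give [√(4.03/2.02)]^2 = (4.03/2.02)^(2/2).
= 1.99505^1 = 1.995.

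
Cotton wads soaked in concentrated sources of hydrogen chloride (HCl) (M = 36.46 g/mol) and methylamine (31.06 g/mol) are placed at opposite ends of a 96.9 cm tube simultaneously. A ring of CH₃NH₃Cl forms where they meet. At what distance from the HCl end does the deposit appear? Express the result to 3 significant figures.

The fronts meet when d_HCl + d_CH₃NH₂ = L with d_HCl/d_CH₃NH₂ = √(M_CH₃NH₂/M_HCl) (Graham's law). Here √(M_CH₃NH₂/M_HCl) = √(31.06/36.46) = 0.9230.
With d_HCl + d_CH₃NH₂ = 96.9 cm, d_CH₃NH₂ = 96.9/(1 + 0.9230) = 50.39 cm.
d_HCl = 96.9 − 50.39 = 46.5 cm.

46.5 cm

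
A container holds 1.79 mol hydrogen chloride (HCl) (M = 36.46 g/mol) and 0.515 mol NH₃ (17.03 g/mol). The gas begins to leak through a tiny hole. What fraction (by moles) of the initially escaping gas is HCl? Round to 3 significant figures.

Rate_i ∝ x_i/√M_i (Graham's law weighted by mole fraction), so the effusate composition follows n_i/√M_i.
Mole fraction of HCl in the effusate = (n_HCl/√M_HCl) / (n_HCl/√M_HCl + n_NH₃/√M_NH₃)
= (1.79/√36.46) / (1.79/√36.46 + 0.515/√17.03) = 0.2964/(0.2964 + 0.1248) = 0.704.

0.704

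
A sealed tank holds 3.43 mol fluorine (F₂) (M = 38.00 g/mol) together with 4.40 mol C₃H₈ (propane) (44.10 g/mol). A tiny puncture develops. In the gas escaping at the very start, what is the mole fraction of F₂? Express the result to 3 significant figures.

The effusion rate of species i is ∝ p_i/√M_i ∝ n_i/√M_i.
So x_F₂ in the escaping gas = (n_F₂/√M_F₂) / Σ(n_i/√M_i)
= (3.43/√38.00) / (3.43/√38.00 + 4.40/√44.10) = 0.5564/(0.5564 + 0.6626) = 0.456.

0.456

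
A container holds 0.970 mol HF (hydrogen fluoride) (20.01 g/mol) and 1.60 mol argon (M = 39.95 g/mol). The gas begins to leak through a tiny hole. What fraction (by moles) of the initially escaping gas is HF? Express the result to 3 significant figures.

Rate_i ∝ x_i/√M_i (Graham's law weighted by mole fraction), so the effusate composition follows n_i/√M_i.
x_HF(eff) = (n_HF/√M_HF) / (n_HF/√M_HF + n_Ar/√M_Ar)
= (0.970/√20.01) / (0.970/√20.01 + 1.60/√39.95) = 0.2168/(0.2168 + 0.2531) = 0.461.

0.461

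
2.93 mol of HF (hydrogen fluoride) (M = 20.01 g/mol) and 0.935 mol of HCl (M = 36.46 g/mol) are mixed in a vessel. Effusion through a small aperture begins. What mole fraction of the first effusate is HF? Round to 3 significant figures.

0.809

The effusion rate of species i is ∝ p_i/√M_i ∝ n_i/√M_i.
x_HF(eff) = (n_HF/√M_HF) / (n_HF/√M_HF + n_HCl/√M_HCl)
= (2.93/√20.01) / (2.93/√20.01 + 0.935/√36.46) = 0.6550/(0.6550 + 0.1548) = 0.809.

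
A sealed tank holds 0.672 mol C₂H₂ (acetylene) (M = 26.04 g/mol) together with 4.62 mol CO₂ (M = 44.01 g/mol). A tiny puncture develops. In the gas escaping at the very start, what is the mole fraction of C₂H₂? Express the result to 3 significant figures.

Effusion rate of each component ∝ n_i/√M_i (partial pressure × 1/√M).
Mole fraction of C₂H₂ in the effusate = (n_C₂H₂/√M_C₂H₂) / (n_C₂H₂/√M_C₂H₂ + n_CO₂/√M_CO₂)
= (0.672/√26.04) / (0.672/√26.04 + 4.62/√44.01) = 0.1317/(0.1317 + 0.6964) = 0.159.

0.159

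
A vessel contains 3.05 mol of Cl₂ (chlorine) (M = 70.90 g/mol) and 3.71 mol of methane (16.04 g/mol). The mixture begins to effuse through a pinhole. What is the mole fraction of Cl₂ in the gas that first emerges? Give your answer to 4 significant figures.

0.2811

Effusion rate of each component ∝ n_i/√M_i (partial pressure × 1/√M).
Mole fraction of Cl₂ in the effusate = (n_Cl₂/√M_Cl₂) / (n_Cl₂/√M_Cl₂ + n_CH₄/√M_CH₄)
= (3.05/√70.90) / (3.05/√70.90 + 3.71/√16.04) = 0.3622/(0.3622 + 0.9263) = 0.2811.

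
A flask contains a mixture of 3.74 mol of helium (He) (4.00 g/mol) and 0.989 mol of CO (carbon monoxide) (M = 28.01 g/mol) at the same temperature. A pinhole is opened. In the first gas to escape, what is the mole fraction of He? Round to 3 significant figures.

0.909

Effusion rate of each component ∝ n_i/√M_i (partial pressure × 1/√M).
Mole fraction of He in the effusate = (n_He/√M_He) / (n_He/√M_He + n_CO/√M_CO)
= (3.74/√4.00) / (3.74/√4.00 + 0.989/√28.01) = 1.870/(1.870 + 0.1869) = 0.909.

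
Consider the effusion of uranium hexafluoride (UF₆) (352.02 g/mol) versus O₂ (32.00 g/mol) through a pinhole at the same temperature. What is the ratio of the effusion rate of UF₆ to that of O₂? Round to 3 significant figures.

0.302

From Graham's law, rate_UF₆/rate_O₂ = √(M_O₂/M_UF₆) = √(32.00/352.02) = √0.09090 = 0.302.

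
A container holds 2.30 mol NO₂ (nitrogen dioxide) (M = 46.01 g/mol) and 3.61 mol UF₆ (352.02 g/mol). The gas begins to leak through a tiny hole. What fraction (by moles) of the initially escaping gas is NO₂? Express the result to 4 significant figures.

0.6380

The effusion rate of species i is ∝ p_i/√M_i ∝ n_i/√M_i.
x_NO₂(eff) = (n_NO₂/√M_NO₂) / (n_NO₂/√M_NO₂ + n_UF₆/√M_UF₆)
= (2.30/√46.01) / (2.30/√46.01 + 3.61/√352.02) = 0.3391/(0.3391 + 0.1924) = 0.6380.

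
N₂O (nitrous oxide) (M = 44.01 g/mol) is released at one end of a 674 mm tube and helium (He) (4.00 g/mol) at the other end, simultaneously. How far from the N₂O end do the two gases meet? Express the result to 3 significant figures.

156 mm

The fronts meet when d_N₂O + d_He = L with d_N₂O/d_He = √(M_He/M_N₂O) (Graham's law). Here √(M_He/M_N₂O) = √(4.00/44.01) = 0.3015.
With d_N₂O + d_He = 674 mm, d_He = 674/(1 + 0.3015) = 517.9 mm.
d_N₂O = 674 − 517.9 = 156 mm.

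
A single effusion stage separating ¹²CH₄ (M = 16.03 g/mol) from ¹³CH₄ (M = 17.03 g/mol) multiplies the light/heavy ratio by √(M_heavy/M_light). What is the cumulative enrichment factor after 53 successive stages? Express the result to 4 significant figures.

The single-stage factor is √(M_heavy/M_light), so 53 stages give [√(17.03/16.03)]^53 = (17.03/16.03)^(53/2).
= 1.06238^(53/2) = 4.971.

4.971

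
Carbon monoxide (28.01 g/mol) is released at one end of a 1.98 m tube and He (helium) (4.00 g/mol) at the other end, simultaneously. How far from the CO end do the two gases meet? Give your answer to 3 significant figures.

0.543 m

The fronts meet when d_CO + d_He = L with d_CO/d_He = √(M_He/M_CO) (Graham's law). Here √(M_He/M_CO) = √(4.00/28.01) = 0.3779.
With d_CO + d_He = 1.98 m, d_He = 1.98/(1 + 0.3779) = 1.437 m.
d_CO = 1.98 − 1.437 = 0.543 m.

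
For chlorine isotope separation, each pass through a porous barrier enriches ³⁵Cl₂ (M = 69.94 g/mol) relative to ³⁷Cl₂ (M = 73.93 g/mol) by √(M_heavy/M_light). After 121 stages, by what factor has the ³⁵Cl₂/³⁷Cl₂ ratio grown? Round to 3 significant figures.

28.7

Each stage multiplies the ratio by α = √(73.93/69.94), so after 121 stages the overall factor is α^121 = (73.93/69.94)^(121/2).
= 1.05705^(121/2) = 28.7.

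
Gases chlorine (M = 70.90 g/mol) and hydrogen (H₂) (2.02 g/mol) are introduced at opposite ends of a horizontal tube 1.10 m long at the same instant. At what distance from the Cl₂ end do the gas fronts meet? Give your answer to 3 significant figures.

Graham's law gives d_Cl₂/d_H₂ = rate_Cl₂/rate_H₂ = √(M_H₂/M_Cl₂) = √(2.02/70.90) = 0.1688.
With d_Cl₂ + d_H₂ = 1.10 m, d_H₂ = 1.10/(1 + 0.1688) = 0.9411 m.
d_Cl₂ = 1.10 − 0.9411 = 0.159 m.

0.159 m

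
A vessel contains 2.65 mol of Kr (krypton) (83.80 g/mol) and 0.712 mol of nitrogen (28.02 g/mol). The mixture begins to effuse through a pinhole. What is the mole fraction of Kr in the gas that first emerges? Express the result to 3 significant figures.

Each component's effusion rate ∝ (its partial pressure)·(1/√M) ∝ n_i/√M_i.
So x_Kr in the escaping gas = (n_Kr/√M_Kr) / Σ(n_i/√M_i)
= (2.65/√83.80) / (2.65/√83.80 + 0.712/√28.02) = 0.2895/(0.2895 + 0.1345) = 0.683.

0.683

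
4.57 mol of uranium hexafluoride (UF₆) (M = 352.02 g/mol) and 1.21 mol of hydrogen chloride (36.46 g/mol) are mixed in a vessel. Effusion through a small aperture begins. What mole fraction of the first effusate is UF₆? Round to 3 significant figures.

0.549

Effusion rate of each component ∝ n_i/√M_i (partial pressure × 1/√M).
So x_UF₆ in the escaping gas = (n_UF₆/√M_UF₆) / Σ(n_i/√M_i)
= (4.57/√352.02) / (4.57/√352.02 + 1.21/√36.46) = 0.2436/(0.2436 + 0.2004) = 0.549.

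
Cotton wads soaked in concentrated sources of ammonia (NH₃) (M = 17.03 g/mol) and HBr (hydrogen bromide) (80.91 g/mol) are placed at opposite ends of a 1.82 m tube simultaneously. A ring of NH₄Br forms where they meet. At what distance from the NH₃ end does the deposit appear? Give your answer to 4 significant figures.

1.248 m

In equal time, each gas travels a distance ∝ its rate ∝ 1/√M, so d_NH₃/d_HBr = √(M_HBr/M_NH₃) = √(80.91/17.03) = 2.180.
With d_NH₃ + d_HBr = 1.82 m, d_HBr = 1.82/(1 + 2.180) = 0.5724 m.
d_NH₃ = 1.82 − 0.5724 = 1.248 m.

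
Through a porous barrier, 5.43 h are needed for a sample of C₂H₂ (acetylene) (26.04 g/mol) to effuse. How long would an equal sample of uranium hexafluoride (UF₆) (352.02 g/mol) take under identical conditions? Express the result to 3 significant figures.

Using Graham's law: t_UF₆/t_C₂H₂ = √(M_UF₆/M_C₂H₂) = √(352.02/26.04) = √13.52 = 3.677.
So the time for UF₆ is 5.43 × 3.677 = 20.0 h.

20.0 h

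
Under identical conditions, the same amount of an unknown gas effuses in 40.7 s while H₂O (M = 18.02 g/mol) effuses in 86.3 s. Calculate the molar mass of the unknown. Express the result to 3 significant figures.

4.01 g/mol

By Graham's law, t_X/t_H₂O = √(M_X/M_H₂O).
40.7/86.3 = 0.4716 = √(M_X/18.02)
M_X = 18.02 × 0.4716² = 18.02 × 0.2224 = 4.01 g/mol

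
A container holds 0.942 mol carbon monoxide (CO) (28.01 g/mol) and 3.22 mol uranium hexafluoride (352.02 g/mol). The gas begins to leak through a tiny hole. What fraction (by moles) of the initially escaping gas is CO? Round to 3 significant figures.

Rate_i ∝ x_i/√M_i (Graham's law weighted by mole fraction), so the effusate composition follows n_i/√M_i.
Mole fraction of CO in the effusate = (n_CO/√M_CO) / (n_CO/√M_CO + n_UF₆/√M_UF₆)
= (0.942/√28.01) / (0.942/√28.01 + 3.22/√352.02) = 0.1780/(0.1780 + 0.1716) = 0.509.

0.509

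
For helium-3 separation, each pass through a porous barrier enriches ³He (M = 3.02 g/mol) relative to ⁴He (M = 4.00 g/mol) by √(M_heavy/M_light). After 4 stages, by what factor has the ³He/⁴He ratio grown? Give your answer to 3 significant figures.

1.75

After 4 stages the ratio has grown by (√(4.00/3.02))^4 = (4.00/3.02)^(4/2).
= 1.32450^2 = 1.75.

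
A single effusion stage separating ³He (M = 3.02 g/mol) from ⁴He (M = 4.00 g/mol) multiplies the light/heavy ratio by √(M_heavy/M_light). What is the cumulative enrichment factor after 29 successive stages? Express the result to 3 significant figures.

Each stage multiplies the ratio by α = √(4.00/3.02), so after 29 stages the overall factor is α^29 = (4.00/3.02)^(29/2).
= 1.32450^(29/2) = 58.9.

58.9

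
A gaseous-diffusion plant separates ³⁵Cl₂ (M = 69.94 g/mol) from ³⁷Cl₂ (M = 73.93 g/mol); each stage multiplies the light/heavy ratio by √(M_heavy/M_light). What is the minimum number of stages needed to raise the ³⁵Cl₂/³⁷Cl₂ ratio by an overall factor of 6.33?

With α = √(73.93/69.94) per stage, ln α = ½ ln(1.05705) = 0.02774.
Need α^N ≥ 6.33 ⇒ N ≥ ln(6.33) / ln α = 1.845 / 0.02774 = 66.52.
Rounding up, N = 67 stages.

67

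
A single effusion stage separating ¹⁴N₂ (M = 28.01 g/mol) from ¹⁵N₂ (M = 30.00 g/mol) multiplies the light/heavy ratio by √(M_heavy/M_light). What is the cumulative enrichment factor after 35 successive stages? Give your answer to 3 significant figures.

3.32

After 35 stages the ratio has grown by (√(30.00/28.01))^35 = (30.00/28.01)^(35/2).
= 1.07105^(35/2) = 3.32.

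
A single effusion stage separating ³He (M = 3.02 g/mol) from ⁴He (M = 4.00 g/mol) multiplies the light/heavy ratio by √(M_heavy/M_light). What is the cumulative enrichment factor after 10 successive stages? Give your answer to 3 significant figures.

Each stage multiplies the ratio by α = √(4.00/3.02), so after 10 stages the overall factor is α^10 = (4.00/3.02)^(10/2).
= 1.32450^5 = 4.08.

4.08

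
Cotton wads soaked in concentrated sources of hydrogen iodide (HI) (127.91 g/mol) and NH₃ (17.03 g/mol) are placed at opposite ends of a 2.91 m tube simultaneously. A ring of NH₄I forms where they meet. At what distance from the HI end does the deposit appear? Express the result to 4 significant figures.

Graham's law gives d_HI/d_NH₃ = rate_HI/rate_NH₃ = √(M_NH₃/M_HI) = √(17.03/127.91) = 0.3649.
With d_HI + d_NH₃ = 2.91 m, d_NH₃ = 2.91/(1 + 0.3649) = 2.132 m.
d_HI = 2.91 − 2.132 = 0.7780 m.

0.7780 m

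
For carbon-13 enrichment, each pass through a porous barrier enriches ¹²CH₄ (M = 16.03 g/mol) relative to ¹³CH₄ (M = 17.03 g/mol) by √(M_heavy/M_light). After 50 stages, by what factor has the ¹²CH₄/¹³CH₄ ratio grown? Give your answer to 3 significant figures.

Each stage multiplies the ratio by α = √(17.03/16.03), so after 50 stages the overall factor is α^50 = (17.03/16.03)^(50/2).
= 1.06238^25 = 4.54.

4.54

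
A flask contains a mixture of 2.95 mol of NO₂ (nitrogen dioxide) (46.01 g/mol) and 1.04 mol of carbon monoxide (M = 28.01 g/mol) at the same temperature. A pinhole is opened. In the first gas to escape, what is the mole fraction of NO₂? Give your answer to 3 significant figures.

0.689

The effusion rate of species i is ∝ p_i/√M_i ∝ n_i/√M_i.
x_NO₂(eff) = (n_NO₂/√M_NO₂) / (n_NO₂/√M_NO₂ + n_CO/√M_CO)
= (2.95/√46.01) / (2.95/√46.01 + 1.04/√28.01) = 0.4349/(0.4349 + 0.1965) = 0.689.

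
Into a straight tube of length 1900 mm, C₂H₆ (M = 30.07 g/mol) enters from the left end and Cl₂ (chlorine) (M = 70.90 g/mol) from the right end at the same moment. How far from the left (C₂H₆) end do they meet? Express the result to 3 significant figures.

Distances travelled in equal time are proportional to diffusion rates, so d_C₂H₆/d_Cl₂ = √(M_Cl₂/M_C₂H₆) = √(70.90/30.07) = 1.536.
With d_C₂H₆ + d_Cl₂ = 1900 mm, d_Cl₂ = 1900/(1 + 1.536) = 749.4 mm.
d_C₂H₆ = 1900 − 749.4 = 1150 mm.

1150 mm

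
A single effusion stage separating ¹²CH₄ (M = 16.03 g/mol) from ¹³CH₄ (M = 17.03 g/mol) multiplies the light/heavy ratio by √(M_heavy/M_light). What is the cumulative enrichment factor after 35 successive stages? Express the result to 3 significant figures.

2.88

The single-stage factor is √(M_heavy/M_light), so 35 stages give [√(17.03/16.03)]^35 = (17.03/16.03)^(35/2).
= 1.06238^(35/2) = 2.88.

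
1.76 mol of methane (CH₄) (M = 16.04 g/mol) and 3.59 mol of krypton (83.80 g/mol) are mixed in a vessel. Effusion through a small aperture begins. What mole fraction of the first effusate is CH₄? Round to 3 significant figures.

The effusion rate of species i is ∝ p_i/√M_i ∝ n_i/√M_i.
x_CH₄(eff) = (n_CH₄/√M_CH₄) / (n_CH₄/√M_CH₄ + n_Kr/√M_Kr)
= (1.76/√16.04) / (1.76/√16.04 + 3.59/√83.80) = 0.4395/(0.4395 + 0.3922) = 0.528.

0.528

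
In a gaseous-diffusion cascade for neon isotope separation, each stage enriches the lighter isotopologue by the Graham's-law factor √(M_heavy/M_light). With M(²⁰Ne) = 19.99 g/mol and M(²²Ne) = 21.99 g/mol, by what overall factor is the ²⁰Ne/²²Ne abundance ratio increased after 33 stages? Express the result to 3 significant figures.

4.82

After 33 stages the ratio has grown by (√(21.99/19.99))^33 = (21.99/19.99)^(33/2).
= 1.10005^(33/2) = 4.82.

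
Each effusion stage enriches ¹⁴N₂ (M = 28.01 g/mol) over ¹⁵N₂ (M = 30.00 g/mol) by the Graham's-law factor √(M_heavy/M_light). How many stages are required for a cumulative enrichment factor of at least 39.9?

108

With α = √(30.00/28.01) per stage, ln α = ½ ln(1.07105) = 0.03432.
Need α^N ≥ 39.9 ⇒ N ≥ ln(39.9) / ln α = 3.686 / 0.03432 = 107.42.
So at least 108 stages are needed.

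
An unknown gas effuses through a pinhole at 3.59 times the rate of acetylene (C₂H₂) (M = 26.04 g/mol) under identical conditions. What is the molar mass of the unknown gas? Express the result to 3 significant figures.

Since effusion rate ∝ 1/√M, rate_X/rate_C₂H₂ = √(M_C₂H₂/M_X).
3.59 = √(26.04/M_X)
M_X = 26.04 / 3.59² = 26.04 / 12.89 = 2.02 g/mol

2.02 g/mol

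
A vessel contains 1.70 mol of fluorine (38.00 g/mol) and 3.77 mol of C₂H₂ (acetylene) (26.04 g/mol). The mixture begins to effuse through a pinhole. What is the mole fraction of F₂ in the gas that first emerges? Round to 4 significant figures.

Effusion rate of each component ∝ n_i/√M_i (partial pressure × 1/√M).
x_F₂(eff) = (n_F₂/√M_F₂) / (n_F₂/√M_F₂ + n_C₂H₂/√M_C₂H₂)
= (1.70/√38.00) / (1.70/√38.00 + 3.77/√26.04) = 0.2758/(0.2758 + 0.7388) = 0.2718.

0.2718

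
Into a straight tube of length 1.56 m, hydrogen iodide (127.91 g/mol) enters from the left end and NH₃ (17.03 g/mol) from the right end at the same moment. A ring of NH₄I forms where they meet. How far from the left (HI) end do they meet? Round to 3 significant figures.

Graham's law gives d_HI/d_NH₃ = rate_HI/rate_NH₃ = √(M_NH₃/M_HI) = √(17.03/127.91) = 0.3649.
With d_HI + d_NH₃ = 1.56 m, d_NH₃ = 1.56/(1 + 0.3649) = 1.143 m.
d_HI = 1.56 − 1.143 = 0.417 m.

0.417 m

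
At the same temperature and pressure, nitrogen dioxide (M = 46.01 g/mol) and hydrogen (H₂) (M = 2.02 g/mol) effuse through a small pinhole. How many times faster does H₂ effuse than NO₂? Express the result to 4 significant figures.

Since effusion rate ∝ 1/√M, rate_H₂/rate_NO₂ = √(M_NO₂/M_H₂) = √(46.01/2.02) = √22.78 = 4.773.

4.773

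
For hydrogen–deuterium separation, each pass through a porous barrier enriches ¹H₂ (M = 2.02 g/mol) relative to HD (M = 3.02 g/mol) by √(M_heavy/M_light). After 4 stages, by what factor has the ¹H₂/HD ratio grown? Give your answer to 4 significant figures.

Overall factor = α^4 with α = √(3.02/2.02), i.e. (3.02/2.02)^(4/2).
= 1.49505^2 = 2.235.

2.235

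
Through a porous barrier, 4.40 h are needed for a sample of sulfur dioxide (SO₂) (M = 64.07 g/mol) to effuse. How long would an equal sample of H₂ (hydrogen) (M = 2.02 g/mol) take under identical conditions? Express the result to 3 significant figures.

0.781 h

By Graham's law, t_H₂/t_SO₂ = √(M_H₂/M_SO₂) = √(2.02/64.07) = √0.03153 = 0.1776.
So the time for H₂ is 4.40 × 0.1776 = 0.781 h.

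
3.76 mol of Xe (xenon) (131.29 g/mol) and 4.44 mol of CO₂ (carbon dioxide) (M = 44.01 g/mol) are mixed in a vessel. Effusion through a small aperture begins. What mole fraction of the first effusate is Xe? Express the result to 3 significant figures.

Each component's effusion rate ∝ (its partial pressure)·(1/√M) ∝ n_i/√M_i.
So x_Xe in the escaping gas = (n_Xe/√M_Xe) / Σ(n_i/√M_i)
= (3.76/√131.29) / (3.76/√131.29 + 4.44/√44.01) = 0.3281/(0.3281 + 0.6693) = 0.329.

0.329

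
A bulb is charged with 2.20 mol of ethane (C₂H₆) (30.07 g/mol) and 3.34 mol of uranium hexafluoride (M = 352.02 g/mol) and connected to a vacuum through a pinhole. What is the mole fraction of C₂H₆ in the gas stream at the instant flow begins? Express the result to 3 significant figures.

Effusion rate of each component ∝ n_i/√M_i (partial pressure × 1/√M).
Mole fraction of C₂H₆ in the effusate = (n_C₂H₆/√M_C₂H₆) / (n_C₂H₆/√M_C₂H₆ + n_UF₆/√M_UF₆)
= (2.20/√30.07) / (2.20/√30.07 + 3.34/√352.02) = 0.4012/(0.4012 + 0.1780) = 0.693.

0.693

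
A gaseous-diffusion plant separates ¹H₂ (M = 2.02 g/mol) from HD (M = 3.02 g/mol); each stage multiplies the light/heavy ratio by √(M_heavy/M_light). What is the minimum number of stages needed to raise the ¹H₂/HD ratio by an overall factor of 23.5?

16

With α = √(3.02/2.02) per stage, ln α = ½ ln(1.49505) = 0.2011.
Need α^N ≥ 23.5 ⇒ N ≥ ln(23.5) / ln α = 3.157 / 0.2011 = 15.70.
Minimum whole number of stages: N = 16.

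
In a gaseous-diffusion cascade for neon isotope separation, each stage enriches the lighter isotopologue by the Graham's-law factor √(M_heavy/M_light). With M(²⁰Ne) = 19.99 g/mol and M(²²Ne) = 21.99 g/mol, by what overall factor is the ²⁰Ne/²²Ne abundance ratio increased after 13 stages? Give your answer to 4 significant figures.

The single-stage factor is √(M_heavy/M_light), so 13 stages give [√(21.99/19.99)]^13 = (21.99/19.99)^(13/2).
= 1.10005^(13/2) = 1.859.

1.859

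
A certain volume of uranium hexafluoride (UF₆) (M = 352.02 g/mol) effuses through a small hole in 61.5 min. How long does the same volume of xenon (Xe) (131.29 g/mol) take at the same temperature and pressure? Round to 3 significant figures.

Graham's law gives t_Xe/t_UF₆ = √(M_Xe/M_UF₆) = √(131.29/352.02) = √0.3730 = 0.6107.
So the time for Xe is 61.5 × 0.6107 = 37.6 min.

37.6 min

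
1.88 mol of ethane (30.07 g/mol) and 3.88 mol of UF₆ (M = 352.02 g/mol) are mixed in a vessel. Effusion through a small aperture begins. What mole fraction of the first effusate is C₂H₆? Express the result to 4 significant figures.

The effusion rate of species i is ∝ p_i/√M_i ∝ n_i/√M_i.
x_C₂H₆(eff) = (n_C₂H₆/√M_C₂H₆) / (n_C₂H₆/√M_C₂H₆ + n_UF₆/√M_UF₆)
= (1.88/√30.07) / (1.88/√30.07 + 3.88/√352.02) = 0.3428/(0.3428 + 0.2068) = 0.6238.

0.6238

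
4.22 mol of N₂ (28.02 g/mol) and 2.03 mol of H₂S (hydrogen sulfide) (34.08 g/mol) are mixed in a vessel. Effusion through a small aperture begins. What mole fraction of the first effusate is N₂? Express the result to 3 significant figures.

Rate_i ∝ x_i/√M_i (Graham's law weighted by mole fraction), so the effusate composition follows n_i/√M_i.
Mole fraction of N₂ in the effusate = (n_N₂/√M_N₂) / (n_N₂/√M_N₂ + n_H₂S/√M_H₂S)
= (4.22/√28.02) / (4.22/√28.02 + 2.03/√34.08) = 0.7972/(0.7972 + 0.3477) = 0.696.

0.696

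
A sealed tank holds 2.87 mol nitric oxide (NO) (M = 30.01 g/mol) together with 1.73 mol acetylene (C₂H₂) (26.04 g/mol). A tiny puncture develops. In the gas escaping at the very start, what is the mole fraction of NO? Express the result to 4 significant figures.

Rate_i ∝ x_i/√M_i (Graham's law weighted by mole fraction), so the effusate composition follows n_i/√M_i.
x_NO(eff) = (n_NO/√M_NO) / (n_NO/√M_NO + n_C₂H₂/√M_C₂H₂)
= (2.87/√30.01) / (2.87/√30.01 + 1.73/√26.04) = 0.5239/(0.5239 + 0.3390) = 0.6071.

0.6071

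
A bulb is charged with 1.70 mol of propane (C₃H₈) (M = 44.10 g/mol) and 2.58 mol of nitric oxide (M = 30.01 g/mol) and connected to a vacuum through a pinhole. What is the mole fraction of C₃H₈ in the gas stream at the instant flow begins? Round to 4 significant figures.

0.3521

Each component's effusion rate ∝ (its partial pressure)·(1/√M) ∝ n_i/√M_i.
x_C₃H₈(eff) = (n_C₃H₈/√M_C₃H₈) / (n_C₃H₈/√M_C₃H₈ + n_NO/√M_NO)
= (1.70/√44.10) / (1.70/√44.10 + 2.58/√30.01) = 0.2560/(0.2560 + 0.4710) = 0.3521.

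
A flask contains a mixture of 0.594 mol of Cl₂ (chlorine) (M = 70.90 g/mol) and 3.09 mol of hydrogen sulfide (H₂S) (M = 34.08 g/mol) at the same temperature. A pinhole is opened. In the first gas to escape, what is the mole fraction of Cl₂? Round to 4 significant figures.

0.1176

Effusion rate of each component ∝ n_i/√M_i (partial pressure × 1/√M).
Mole fraction of Cl₂ in the effusate = (n_Cl₂/√M_Cl₂) / (n_Cl₂/√M_Cl₂ + n_H₂S/√M_H₂S)
= (0.594/√70.90) / (0.594/√70.90 + 3.09/√34.08) = 0.07054/(0.07054 + 0.5293) = 0.1176.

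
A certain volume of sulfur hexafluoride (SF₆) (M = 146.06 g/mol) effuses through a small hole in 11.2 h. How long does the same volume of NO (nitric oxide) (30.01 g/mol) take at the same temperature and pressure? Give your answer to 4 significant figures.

5.077 h

By Graham's law, t_NO/t_SF₆ = √(M_NO/M_SF₆) = √(30.01/146.06) = √0.2055 = 0.4533.
So the time for NO is 11.2 × 0.4533 = 5.077 h.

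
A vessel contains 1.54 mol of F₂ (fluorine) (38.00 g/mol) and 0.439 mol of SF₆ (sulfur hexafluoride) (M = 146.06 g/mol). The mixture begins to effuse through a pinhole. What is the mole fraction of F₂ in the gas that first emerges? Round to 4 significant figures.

0.8731

Rate_i ∝ x_i/√M_i (Graham's law weighted by mole fraction), so the effusate composition follows n_i/√M_i.
So x_F₂ in the escaping gas = (n_F₂/√M_F₂) / Σ(n_i/√M_i)
= (1.54/√38.00) / (1.54/√38.00 + 0.439/√146.06) = 0.2498/(0.2498 + 0.03632) = 0.8731.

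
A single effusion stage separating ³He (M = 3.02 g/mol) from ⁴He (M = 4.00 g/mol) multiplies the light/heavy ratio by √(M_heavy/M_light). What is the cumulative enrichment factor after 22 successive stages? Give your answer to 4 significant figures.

The single-stage factor is √(M_heavy/M_light), so 22 stages give [√(4.00/3.02)]^22 = (4.00/3.02)^(22/2).
= 1.32450^11 = 22.01.

22.01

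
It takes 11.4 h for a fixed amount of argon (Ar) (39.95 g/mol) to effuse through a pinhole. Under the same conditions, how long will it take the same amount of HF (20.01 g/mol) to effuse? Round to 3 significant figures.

From Graham's law, t_HF/t_Ar = √(M_HF/M_Ar) = √(20.01/39.95) = √0.5009 = 0.7077.
So the time for HF is 11.4 × 0.7077 = 8.07 h.

8.07 h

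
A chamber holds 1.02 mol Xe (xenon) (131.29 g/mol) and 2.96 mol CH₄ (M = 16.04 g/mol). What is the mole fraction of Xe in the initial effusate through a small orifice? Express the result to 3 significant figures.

0.107

Each component's effusion rate ∝ (its partial pressure)·(1/√M) ∝ n_i/√M_i.
x_Xe(eff) = (n_Xe/√M_Xe) / (n_Xe/√M_Xe + n_CH₄/√M_CH₄)
= (1.02/√131.29) / (1.02/√131.29 + 2.96/√16.04) = 0.08902/(0.08902 + 0.7391) = 0.107.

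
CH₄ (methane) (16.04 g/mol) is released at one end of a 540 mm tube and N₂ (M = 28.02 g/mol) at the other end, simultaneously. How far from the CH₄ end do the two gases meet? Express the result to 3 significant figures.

307 mm

The fronts meet when d_CH₄ + d_N₂ = L with d_CH₄/d_N₂ = √(M_N₂/M_CH₄) (Graham's law). Here √(M_N₂/M_CH₄) = √(28.02/16.04) = 1.322.
With d_CH₄ + d_N₂ = 540 mm, d_N₂ = 540/(1 + 1.322) = 232.6 mm.
d_CH₄ = 540 − 232.6 = 307 mm.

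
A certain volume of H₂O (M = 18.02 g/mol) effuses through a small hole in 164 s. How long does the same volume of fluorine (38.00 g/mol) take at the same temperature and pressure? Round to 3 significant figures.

238 s

Using Graham's law: t_F₂/t_H₂O = √(M_F₂/M_H₂O) = √(38.00/18.02) = √2.109 = 1.452.
So the time for F₂ is 164 × 1.452 = 238 s.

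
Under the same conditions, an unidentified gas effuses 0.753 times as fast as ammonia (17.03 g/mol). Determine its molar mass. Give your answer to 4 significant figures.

By Graham's law, rate_X/rate_NH₃ = √(M_NH₃/M_X).
0.753 = √(17.03/M_X)
M_X = 17.03 / 0.753² = 17.03 / 0.5670 = 30.03 g/mol

30.03 g/mol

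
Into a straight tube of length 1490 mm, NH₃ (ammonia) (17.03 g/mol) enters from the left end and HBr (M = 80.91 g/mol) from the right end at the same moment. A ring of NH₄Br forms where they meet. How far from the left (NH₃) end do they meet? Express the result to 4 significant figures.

Graham's law gives d_NH₃/d_HBr = rate_NH₃/rate_HBr = √(M_HBr/M_NH₃) = √(80.91/17.03) = 2.180.
With d_NH₃ + d_HBr = 1490 mm, d_HBr = 1490/(1 + 2.180) = 468.6 mm.
d_NH₃ = 1490 − 468.6 = 1021 mm.

1021 mm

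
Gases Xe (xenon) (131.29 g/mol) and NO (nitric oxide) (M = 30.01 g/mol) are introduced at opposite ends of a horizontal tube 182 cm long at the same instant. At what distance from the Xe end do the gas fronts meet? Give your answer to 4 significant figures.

58.87 cm

The fronts meet when d_Xe + d_NO = L with d_Xe/d_NO = √(M_NO/M_Xe) (Graham's law). Here √(M_NO/M_Xe) = √(30.01/131.29) = 0.4781.
With d_Xe + d_NO = 182 cm, d_NO = 182/(1 + 0.4781) = 123.1 cm.
d_Xe = 182 − 123.1 = 58.87 cm.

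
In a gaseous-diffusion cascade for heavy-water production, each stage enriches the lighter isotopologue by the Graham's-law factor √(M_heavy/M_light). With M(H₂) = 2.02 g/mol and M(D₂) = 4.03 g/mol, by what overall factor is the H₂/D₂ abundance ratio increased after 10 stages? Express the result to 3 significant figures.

31.6

Each stage multiplies the ratio by α = √(4.03/2.02), so after 10 stages the overall factor is α^10 = (4.03/2.02)^(10/2).
= 1.99505^5 = 31.6.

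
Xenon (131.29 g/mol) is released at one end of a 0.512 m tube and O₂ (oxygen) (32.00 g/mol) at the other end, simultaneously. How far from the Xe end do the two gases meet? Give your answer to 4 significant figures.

The fronts meet when d_Xe + d_O₂ = L with d_Xe/d_O₂ = √(M_O₂/M_Xe) (Graham's law). Here √(M_O₂/M_Xe) = √(32.00/131.29) = 0.4937.
With d_Xe + d_O₂ = 0.512 m, d_O₂ = 0.512/(1 + 0.4937) = 0.3428 m.
d_Xe = 0.512 − 0.3428 = 0.1692 m.

0.1692 m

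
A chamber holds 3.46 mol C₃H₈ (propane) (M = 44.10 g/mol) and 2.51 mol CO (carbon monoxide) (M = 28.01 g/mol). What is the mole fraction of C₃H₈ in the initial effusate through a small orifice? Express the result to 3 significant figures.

0.523

The effusion rate of species i is ∝ p_i/√M_i ∝ n_i/√M_i.
x_C₃H₈(eff) = (n_C₃H₈/√M_C₃H₈) / (n_C₃H₈/√M_C₃H₈ + n_CO/√M_CO)
= (3.46/√44.10) / (3.46/√44.10 + 2.51/√28.01) = 0.5210/(0.5210 + 0.4743) = 0.523.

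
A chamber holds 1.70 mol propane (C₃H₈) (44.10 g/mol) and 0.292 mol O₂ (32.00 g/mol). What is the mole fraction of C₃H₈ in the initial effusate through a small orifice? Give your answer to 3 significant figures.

The effusion rate of species i is ∝ p_i/√M_i ∝ n_i/√M_i.
x_C₃H₈(eff) = (n_C₃H₈/√M_C₃H₈) / (n_C₃H₈/√M_C₃H₈ + n_O₂/√M_O₂)
= (1.70/√44.10) / (1.70/√44.10 + 0.292/√32.00) = 0.2560/(0.2560 + 0.05162) = 0.832.

0.832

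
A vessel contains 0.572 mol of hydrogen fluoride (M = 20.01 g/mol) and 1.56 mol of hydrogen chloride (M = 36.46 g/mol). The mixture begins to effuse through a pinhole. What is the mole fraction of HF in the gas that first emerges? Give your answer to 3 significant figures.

Rate_i ∝ x_i/√M_i (Graham's law weighted by mole fraction), so the effusate composition follows n_i/√M_i.
Mole fraction of HF in the effusate = (n_HF/√M_HF) / (n_HF/√M_HF + n_HCl/√M_HCl)
= (0.572/√20.01) / (0.572/√20.01 + 1.56/√36.46) = 0.1279/(0.1279 + 0.2584) = 0.331.

0.331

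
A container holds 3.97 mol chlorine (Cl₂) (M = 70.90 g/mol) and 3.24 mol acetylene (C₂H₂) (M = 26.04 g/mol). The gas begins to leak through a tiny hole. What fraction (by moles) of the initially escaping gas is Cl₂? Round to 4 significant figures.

0.4261

Effusion rate of each component ∝ n_i/√M_i (partial pressure × 1/√M).
Mole fraction of Cl₂ in the effusate = (n_Cl₂/√M_Cl₂) / (n_Cl₂/√M_Cl₂ + n_C₂H₂/√M_C₂H₂)
= (3.97/√70.90) / (3.97/√70.90 + 3.24/√26.04) = 0.4715/(0.4715 + 0.6349) = 0.4261.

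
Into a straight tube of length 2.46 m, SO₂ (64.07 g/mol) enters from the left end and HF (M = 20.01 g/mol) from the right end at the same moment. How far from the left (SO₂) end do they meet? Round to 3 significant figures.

The fronts meet when d_SO₂ + d_HF = L with d_SO₂/d_HF = √(M_HF/M_SO₂) (Graham's law). Here √(M_HF/M_SO₂) = √(20.01/64.07) = 0.5589.
With d_SO₂ + d_HF = 2.46 m, d_HF = 2.46/(1 + 0.5589) = 1.578 m.
d_SO₂ = 2.46 − 1.578 = 0.882 m.

0.882 m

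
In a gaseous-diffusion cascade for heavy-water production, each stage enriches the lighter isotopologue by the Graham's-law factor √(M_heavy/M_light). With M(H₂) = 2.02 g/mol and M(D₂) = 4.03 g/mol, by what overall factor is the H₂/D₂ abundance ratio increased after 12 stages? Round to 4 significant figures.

The single-stage factor is √(M_heavy/M_light), so 12 stages give [√(4.03/2.02)]^12 = (4.03/2.02)^(12/2).
= 1.99505^6 = 63.06.

63.06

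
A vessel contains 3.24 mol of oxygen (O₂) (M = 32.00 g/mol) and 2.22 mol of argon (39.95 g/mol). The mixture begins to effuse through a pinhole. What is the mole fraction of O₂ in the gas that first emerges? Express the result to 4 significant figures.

0.6199

The effusion rate of species i is ∝ p_i/√M_i ∝ n_i/√M_i.
x_O₂(eff) = (n_O₂/√M_O₂) / (n_O₂/√M_O₂ + n_Ar/√M_Ar)
= (3.24/√32.00) / (3.24/√32.00 + 2.22/√39.95) = 0.5728/(0.5728 + 0.3512) = 0.6199.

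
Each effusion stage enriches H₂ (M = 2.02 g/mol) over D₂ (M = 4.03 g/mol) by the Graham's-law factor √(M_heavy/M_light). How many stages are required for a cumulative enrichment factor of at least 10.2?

7

Single-stage factor α = √(4.03/2.02), so ln α = ½ ln(1.99505) = 0.3453.
Need α^N ≥ 10.2 ⇒ N ≥ ln(10.2) / ln α = 2.322 / 0.3453 = 6.73.
So at least 7 stages are needed.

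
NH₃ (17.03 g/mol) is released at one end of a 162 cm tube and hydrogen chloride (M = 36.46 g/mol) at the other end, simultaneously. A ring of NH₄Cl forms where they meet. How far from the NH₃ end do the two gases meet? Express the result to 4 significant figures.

96.23 cm

The fronts meet when d_NH₃ + d_HCl = L with d_NH₃/d_HCl = √(M_HCl/M_NH₃) (Graham's law). Here √(M_HCl/M_NH₃) = √(36.46/17.03) = 1.463.
With d_NH₃ + d_HCl = 162 cm, d_HCl = 162/(1 + 1.463) = 65.77 cm.
d_NH₃ = 162 − 65.77 = 96.23 cm.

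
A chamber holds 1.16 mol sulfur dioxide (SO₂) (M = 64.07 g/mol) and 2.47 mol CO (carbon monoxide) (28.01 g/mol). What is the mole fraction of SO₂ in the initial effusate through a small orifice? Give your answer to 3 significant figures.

The effusion rate of species i is ∝ p_i/√M_i ∝ n_i/√M_i.
So x_SO₂ in the escaping gas = (n_SO₂/√M_SO₂) / Σ(n_i/√M_i)
= (1.16/√64.07) / (1.16/√64.07 + 2.47/√28.01) = 0.1449/(0.1449 + 0.4667) = 0.237.

0.237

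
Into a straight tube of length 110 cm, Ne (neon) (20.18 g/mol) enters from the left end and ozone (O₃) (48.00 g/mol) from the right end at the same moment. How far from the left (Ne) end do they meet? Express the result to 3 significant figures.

66.7 cm

The fronts meet when d_Ne + d_O₃ = L with d_Ne/d_O₃ = √(M_O₃/M_Ne) (Graham's law). Here √(M_O₃/M_Ne) = √(48.00/20.18) = 1.542.
With d_Ne + d_O₃ = 110 cm, d_O₃ = 110/(1 + 1.542) = 43.27 cm.
d_Ne = 110 − 43.27 = 66.7 cm.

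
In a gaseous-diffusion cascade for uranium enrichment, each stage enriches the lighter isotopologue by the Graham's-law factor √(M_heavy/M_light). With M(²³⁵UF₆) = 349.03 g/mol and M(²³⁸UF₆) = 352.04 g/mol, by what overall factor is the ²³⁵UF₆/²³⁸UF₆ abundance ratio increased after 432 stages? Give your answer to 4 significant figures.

6.390

Each stage multiplies the ratio by α = √(352.04/349.03), so after 432 stages the overall factor is α^432 = (352.04/349.03)^(432/2).
= 1.00862^216 = 6.390.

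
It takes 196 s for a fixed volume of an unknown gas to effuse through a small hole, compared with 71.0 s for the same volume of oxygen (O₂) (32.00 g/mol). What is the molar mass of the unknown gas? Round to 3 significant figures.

244 g/mol

Graham's law gives t_X/t_O₂ = √(M_X/M_O₂).
196/71.0 = 2.761 = √(M_X/32.00)
M_X = 32.00 × 2.761² = 32.00 × 7.621 = 244 g/mol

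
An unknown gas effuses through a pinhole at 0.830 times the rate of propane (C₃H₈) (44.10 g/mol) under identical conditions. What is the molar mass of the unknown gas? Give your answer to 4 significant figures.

Since effusion rate ∝ 1/√M, rate_X/rate_C₃H₈ = √(M_C₃H₈/M_X).
0.830 = √(44.10/M_X)
M_X = 44.10 / 0.830² = 44.10 / 0.6889 = 64.02 g/mol

64.02 g/mol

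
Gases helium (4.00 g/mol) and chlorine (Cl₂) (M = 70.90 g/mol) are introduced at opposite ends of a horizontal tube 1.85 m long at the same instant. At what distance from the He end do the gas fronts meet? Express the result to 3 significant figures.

Graham's law gives d_He/d_Cl₂ = rate_He/rate_Cl₂ = √(M_Cl₂/M_He) = √(70.90/4.00) = 4.210.
With d_He + d_Cl₂ = 1.85 m, d_Cl₂ = 1.85/(1 + 4.210) = 0.3551 m.
d_He = 1.85 − 0.3551 = 1.49 m.

1.49 m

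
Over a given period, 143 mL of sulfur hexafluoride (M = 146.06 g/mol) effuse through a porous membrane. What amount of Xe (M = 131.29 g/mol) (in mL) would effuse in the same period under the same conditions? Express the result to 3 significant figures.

Graham's law gives rate_Xe/rate_SF₆ = √(M_SF₆/M_Xe) = √(146.06/131.29) = √1.112 = 1.055.
So the volume for Xe is 143 × 1.055 = 151 mL.

151 mL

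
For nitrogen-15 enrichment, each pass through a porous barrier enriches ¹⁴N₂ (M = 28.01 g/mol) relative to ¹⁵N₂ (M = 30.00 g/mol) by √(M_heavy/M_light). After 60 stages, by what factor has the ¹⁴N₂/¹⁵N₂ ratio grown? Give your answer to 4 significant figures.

7.839

After 60 stages the ratio has grown by (√(30.00/28.01))^60 = (30.00/28.01)^(60/2).
= 1.07105^30 = 7.839.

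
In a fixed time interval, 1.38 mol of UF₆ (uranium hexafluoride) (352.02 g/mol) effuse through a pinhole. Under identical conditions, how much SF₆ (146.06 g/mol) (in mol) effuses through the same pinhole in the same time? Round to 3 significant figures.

Using Graham's law: rate_SF₆/rate_UF₆ = √(M_UF₆/M_SF₆) = √(352.02/146.06) = √2.410 = 1.552.
So the amount for SF₆ is 1.38 × 1.552 = 2.14 mol.

2.14 mol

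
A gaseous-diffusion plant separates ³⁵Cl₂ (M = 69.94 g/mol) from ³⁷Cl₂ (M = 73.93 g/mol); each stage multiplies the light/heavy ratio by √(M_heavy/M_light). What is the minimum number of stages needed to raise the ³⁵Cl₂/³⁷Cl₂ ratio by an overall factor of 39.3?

133

With α = √(73.93/69.94) per stage, ln α = ½ ln(1.05705) = 0.02774.
Need α^N ≥ 39.3 ⇒ N ≥ ln(39.3) / ln α = 3.671 / 0.02774 = 132.34.
So at least 133 stages are needed.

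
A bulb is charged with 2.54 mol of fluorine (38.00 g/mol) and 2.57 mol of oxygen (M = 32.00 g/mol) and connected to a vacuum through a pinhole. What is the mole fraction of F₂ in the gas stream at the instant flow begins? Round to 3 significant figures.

Rate_i ∝ x_i/√M_i (Graham's law weighted by mole fraction), so the effusate composition follows n_i/√M_i.
x_F₂(eff) = (n_F₂/√M_F₂) / (n_F₂/√M_F₂ + n_O₂/√M_O₂)
= (2.54/√38.00) / (2.54/√38.00 + 2.57/√32.00) = 0.4120/(0.4120 + 0.4543) = 0.476.

0.476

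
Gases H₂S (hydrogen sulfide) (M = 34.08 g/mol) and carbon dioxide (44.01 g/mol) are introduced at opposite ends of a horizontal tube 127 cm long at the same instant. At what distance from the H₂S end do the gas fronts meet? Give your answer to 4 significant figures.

Distances travelled in equal time are proportional to diffusion rates, so d_H₂S/d_CO₂ = √(M_CO₂/M_H₂S) = √(44.01/34.08) = 1.136.
With d_H₂S + d_CO₂ = 127 cm, d_CO₂ = 127/(1 + 1.136) = 59.45 cm.
d_H₂S = 127 − 59.45 = 67.55 cm.

67.55 cm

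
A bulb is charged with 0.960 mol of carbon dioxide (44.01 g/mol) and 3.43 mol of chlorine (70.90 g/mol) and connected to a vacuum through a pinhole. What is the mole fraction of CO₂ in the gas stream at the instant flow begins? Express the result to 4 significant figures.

Rate_i ∝ x_i/√M_i (Graham's law weighted by mole fraction), so the effusate composition follows n_i/√M_i.
Mole fraction of CO₂ in the effusate = (n_CO₂/√M_CO₂) / (n_CO₂/√M_CO₂ + n_Cl₂/√M_Cl₂)
= (0.960/√44.01) / (0.960/√44.01 + 3.43/√70.90) = 0.1447/(0.1447 + 0.4074) = 0.2621.

0.2621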